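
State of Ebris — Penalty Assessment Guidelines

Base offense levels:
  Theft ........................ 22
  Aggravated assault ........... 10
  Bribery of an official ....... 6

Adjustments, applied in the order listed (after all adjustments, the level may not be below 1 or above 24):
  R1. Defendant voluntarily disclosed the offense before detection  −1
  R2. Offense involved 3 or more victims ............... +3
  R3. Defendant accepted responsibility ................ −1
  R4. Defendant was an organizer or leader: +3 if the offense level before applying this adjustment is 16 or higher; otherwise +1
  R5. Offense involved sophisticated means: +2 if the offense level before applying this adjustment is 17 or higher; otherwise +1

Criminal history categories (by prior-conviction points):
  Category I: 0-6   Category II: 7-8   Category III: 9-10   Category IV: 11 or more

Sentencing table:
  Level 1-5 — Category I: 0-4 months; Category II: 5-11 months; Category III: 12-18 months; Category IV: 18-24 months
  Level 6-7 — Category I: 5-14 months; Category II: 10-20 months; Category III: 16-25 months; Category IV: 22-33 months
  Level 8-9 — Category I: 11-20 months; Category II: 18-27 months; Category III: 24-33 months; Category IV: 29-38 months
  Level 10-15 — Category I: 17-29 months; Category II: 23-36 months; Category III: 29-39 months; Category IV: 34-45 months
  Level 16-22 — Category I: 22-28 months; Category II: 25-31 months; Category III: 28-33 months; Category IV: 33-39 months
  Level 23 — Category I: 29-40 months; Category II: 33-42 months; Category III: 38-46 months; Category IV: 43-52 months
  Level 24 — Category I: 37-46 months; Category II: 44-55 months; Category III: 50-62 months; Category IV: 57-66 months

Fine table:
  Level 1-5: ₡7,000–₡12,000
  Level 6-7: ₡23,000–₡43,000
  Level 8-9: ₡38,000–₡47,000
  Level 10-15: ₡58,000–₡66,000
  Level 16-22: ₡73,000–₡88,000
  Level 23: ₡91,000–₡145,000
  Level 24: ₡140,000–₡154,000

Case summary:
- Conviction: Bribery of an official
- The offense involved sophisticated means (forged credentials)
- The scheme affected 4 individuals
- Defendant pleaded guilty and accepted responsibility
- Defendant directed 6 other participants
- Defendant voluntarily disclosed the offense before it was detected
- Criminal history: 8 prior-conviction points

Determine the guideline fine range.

₡38,000–₡47,000

Base offense level for bribery of an official: 6.
R1 applies: 6 − 1 = 5.
R2 applies: 5 + 3 = 8.
R3 applies: 8 − 1 = 7.
R4 applies (level before this adjustment is 7 < 16, so +1): 7 + 1 = 8.
R5 applies (level before this adjustment is 8 < 17, so +1): 8 + 1 = 9.
Final offense level: 9.
Level 9 falls in the 8-9 band.
Fine table: Level 8-9 → ₡38,000–₡47,000.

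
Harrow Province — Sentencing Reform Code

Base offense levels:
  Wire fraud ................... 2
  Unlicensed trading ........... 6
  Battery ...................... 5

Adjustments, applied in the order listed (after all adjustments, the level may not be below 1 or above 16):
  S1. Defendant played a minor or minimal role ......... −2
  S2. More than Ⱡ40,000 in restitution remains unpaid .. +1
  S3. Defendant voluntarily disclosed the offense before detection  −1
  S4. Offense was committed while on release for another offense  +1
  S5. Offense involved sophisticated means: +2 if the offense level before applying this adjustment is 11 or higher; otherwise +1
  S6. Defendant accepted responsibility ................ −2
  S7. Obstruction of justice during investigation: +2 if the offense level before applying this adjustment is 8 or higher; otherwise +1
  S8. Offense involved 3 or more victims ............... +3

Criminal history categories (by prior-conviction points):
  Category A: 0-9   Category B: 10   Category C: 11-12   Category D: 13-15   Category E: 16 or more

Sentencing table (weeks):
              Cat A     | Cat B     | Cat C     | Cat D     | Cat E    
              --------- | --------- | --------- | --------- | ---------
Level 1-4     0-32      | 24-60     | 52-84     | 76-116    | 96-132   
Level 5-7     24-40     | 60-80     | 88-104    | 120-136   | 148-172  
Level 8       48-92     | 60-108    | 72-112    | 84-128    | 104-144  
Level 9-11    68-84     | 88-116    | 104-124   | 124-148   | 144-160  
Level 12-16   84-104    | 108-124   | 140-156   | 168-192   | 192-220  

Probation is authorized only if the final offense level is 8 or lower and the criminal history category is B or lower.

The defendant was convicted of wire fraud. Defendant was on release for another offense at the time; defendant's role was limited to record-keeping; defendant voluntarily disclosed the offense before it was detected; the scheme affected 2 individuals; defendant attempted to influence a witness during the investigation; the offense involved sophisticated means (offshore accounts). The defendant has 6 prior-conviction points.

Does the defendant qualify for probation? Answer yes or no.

Base offense level for wire fraud: 2.
S1 applies: 2 − 2 = 0.
S3 applies: 0 − 1 = -1.
S4 applies: -1 + 1 = 0.
S5 applies (level before this adjustment is 0 < 11, so +1): 0 + 1 = 1.
S7 applies (level before this adjustment is 1 < 8, so +1): 1 + 1 = 2.
S8 does not apply.
Final offense level: 2.
Criminal history: 6 prior points → Category A (0-9).
Level 2 falls in the 1-4 band.
Grid: Level 1-4 × Category A = 0-32 weeks.
Probation check: level 2 ≤ 8 and category A ≤ B → eligible.

Yes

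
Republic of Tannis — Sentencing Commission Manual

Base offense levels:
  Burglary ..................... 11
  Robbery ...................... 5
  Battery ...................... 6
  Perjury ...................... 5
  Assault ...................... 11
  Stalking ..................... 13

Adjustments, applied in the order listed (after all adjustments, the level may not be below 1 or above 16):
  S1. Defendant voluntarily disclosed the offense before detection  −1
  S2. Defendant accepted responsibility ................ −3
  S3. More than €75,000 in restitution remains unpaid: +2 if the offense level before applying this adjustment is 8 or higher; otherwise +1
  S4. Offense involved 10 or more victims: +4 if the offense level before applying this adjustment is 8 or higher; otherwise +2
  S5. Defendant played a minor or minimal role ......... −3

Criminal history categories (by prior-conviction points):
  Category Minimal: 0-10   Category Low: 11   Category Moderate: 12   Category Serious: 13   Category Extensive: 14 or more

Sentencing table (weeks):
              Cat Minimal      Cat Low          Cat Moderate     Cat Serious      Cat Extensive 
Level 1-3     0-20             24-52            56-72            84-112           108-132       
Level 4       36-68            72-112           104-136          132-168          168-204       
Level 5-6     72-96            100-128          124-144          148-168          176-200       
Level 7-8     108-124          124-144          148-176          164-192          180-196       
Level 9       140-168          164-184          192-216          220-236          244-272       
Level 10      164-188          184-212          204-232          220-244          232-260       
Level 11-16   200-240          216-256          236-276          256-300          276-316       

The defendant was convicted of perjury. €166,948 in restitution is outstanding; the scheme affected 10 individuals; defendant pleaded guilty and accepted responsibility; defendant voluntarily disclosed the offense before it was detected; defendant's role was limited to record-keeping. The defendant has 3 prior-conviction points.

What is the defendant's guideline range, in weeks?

Base offense level for perjury: 5.
S1 applies: 5 − 1 = 4.
S2 applies: 4 − 3 = 1.
S3 applies (level before this adjustment is 1 < 8, so +1): 1 + 1 = 2.
S4 applies (level before this adjustment is 2 < 8, so +2): 2 + 2 = 4.
S5 applies: 4 − 3 = 1.
Final offense level: 1.
Criminal history: 3 prior points → Category Minimal (0-10).
Level 1 falls in the 1-3 band.
Grid: Level 1-3 × Category Minimal = 0-20 weeks.

0-20 weeks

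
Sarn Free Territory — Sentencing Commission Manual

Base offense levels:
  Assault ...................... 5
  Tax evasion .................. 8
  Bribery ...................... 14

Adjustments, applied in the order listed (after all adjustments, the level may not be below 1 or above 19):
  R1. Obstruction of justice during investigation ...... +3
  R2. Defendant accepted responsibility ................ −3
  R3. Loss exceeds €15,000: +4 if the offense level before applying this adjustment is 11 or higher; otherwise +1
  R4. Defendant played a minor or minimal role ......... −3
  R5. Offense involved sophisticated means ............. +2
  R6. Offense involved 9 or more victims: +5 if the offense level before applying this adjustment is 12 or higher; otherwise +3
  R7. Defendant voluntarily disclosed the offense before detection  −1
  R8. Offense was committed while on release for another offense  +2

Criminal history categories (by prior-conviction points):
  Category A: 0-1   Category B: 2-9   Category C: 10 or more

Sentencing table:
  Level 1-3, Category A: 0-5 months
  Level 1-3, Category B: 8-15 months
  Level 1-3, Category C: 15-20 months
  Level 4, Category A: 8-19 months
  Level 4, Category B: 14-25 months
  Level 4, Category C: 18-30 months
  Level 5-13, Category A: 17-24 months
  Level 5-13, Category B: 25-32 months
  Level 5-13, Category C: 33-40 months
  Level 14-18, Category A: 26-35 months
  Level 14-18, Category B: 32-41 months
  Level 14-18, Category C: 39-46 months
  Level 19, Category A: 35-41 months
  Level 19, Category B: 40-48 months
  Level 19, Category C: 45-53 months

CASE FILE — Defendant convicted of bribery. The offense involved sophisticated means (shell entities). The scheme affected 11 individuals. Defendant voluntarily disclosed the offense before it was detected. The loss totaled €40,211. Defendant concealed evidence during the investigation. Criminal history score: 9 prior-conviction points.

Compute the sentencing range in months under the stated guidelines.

40-48 months

Base offense level for bribery: 14.
R1 applies: 14 + 3 = 17.
R3 applies (level before this adjustment is 17 ≥ 11, so +4): 17 + 4 = 21.
R5 applies: 21 + 2 = 23.
R6 applies (level before this adjustment is 23 ≥ 12, so +5): 23 + 5 = 28.
R7 applies: 28 − 1 = 27.
R8 does not apply.
Level 27 exceeds the maximum of 19; capped at 19.
Final offense level: 19.
Criminal history: 9 prior points → Category B (2-9).
Level 19 falls in the 19 band.
Grid: Level 19 × Category B = 40-48 months.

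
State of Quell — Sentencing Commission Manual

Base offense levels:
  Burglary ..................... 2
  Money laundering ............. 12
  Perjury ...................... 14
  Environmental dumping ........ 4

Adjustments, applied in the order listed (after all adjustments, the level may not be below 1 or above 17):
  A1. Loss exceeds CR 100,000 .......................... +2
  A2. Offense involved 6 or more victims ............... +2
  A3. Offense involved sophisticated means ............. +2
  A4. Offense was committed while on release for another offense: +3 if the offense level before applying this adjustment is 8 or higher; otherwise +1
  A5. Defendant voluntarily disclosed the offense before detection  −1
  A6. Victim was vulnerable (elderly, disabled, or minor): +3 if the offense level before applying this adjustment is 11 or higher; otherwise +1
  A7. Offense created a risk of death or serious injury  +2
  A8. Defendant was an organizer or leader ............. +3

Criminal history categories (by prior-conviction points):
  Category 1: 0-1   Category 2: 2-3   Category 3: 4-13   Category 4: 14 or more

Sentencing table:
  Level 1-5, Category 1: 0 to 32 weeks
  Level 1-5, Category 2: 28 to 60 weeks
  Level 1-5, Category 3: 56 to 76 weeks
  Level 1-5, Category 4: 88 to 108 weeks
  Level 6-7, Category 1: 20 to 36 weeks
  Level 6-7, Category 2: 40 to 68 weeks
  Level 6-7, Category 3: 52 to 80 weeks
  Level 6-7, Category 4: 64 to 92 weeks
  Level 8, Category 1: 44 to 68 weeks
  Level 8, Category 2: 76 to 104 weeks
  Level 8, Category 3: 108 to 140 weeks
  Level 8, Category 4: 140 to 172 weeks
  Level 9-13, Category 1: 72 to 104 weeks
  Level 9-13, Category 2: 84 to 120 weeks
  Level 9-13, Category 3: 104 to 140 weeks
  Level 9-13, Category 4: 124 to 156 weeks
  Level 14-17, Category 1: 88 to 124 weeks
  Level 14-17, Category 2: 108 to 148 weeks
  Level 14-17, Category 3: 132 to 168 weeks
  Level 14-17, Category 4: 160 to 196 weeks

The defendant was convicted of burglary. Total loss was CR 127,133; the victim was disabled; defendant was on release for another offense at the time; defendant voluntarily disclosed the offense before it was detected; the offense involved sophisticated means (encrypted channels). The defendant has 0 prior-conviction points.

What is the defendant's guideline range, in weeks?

20-36 weeks

Base offense level for burglary: 2.
A1 applies: 2 + 2 = 4.
A2 does not apply.
A3 applies: 4 + 2 = 6.
A4 applies (level before this adjustment is 6 < 8, so +1): 6 + 1 = 7.
A5 applies: 7 − 1 = 6.
A6 applies (level before this adjustment is 6 < 11, so +1): 6 + 1 = 7.
A8 does not apply.
Final offense level: 7.
Criminal history: 0 prior points → Category 1 (0-1).
Level 7 falls in the 6-7 band.
Grid: Level 6-7 × Category 1 = 20-36 weeks.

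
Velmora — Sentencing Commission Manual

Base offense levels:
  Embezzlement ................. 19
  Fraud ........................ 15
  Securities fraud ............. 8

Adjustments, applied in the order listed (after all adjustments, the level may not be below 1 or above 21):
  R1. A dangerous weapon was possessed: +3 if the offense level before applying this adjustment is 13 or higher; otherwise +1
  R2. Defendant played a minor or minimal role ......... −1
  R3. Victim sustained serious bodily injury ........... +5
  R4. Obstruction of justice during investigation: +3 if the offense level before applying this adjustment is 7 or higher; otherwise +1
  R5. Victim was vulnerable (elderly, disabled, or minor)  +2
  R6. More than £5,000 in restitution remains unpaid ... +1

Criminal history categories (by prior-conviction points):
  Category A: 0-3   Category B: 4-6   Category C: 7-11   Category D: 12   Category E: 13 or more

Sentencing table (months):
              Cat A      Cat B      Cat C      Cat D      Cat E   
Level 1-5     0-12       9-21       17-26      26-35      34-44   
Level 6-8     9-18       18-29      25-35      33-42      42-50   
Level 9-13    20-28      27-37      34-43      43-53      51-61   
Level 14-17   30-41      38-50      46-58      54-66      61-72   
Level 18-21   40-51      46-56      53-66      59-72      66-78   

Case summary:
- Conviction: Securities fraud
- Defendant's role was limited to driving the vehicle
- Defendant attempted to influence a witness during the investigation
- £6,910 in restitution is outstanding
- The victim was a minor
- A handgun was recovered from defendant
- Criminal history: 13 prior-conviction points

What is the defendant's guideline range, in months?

61-72 months

Base offense level for securities fraud: 8.
R1 applies (level before this adjustment is 8 < 13, so +1): 8 + 1 = 9.
R2 applies: 9 − 1 = 8.
R4 applies (level before this adjustment is 8 ≥ 7, so +3): 8 + 3 = 11.
R5 applies: 11 + 2 = 13.
R6 applies: 13 + 1 = 14.
Final offense level: 14.
Criminal history: 13 prior points → Category E (13+).
Level 14 falls in the 14-17 band.
Grid: Level 14-17 × Category E = 61-72 months.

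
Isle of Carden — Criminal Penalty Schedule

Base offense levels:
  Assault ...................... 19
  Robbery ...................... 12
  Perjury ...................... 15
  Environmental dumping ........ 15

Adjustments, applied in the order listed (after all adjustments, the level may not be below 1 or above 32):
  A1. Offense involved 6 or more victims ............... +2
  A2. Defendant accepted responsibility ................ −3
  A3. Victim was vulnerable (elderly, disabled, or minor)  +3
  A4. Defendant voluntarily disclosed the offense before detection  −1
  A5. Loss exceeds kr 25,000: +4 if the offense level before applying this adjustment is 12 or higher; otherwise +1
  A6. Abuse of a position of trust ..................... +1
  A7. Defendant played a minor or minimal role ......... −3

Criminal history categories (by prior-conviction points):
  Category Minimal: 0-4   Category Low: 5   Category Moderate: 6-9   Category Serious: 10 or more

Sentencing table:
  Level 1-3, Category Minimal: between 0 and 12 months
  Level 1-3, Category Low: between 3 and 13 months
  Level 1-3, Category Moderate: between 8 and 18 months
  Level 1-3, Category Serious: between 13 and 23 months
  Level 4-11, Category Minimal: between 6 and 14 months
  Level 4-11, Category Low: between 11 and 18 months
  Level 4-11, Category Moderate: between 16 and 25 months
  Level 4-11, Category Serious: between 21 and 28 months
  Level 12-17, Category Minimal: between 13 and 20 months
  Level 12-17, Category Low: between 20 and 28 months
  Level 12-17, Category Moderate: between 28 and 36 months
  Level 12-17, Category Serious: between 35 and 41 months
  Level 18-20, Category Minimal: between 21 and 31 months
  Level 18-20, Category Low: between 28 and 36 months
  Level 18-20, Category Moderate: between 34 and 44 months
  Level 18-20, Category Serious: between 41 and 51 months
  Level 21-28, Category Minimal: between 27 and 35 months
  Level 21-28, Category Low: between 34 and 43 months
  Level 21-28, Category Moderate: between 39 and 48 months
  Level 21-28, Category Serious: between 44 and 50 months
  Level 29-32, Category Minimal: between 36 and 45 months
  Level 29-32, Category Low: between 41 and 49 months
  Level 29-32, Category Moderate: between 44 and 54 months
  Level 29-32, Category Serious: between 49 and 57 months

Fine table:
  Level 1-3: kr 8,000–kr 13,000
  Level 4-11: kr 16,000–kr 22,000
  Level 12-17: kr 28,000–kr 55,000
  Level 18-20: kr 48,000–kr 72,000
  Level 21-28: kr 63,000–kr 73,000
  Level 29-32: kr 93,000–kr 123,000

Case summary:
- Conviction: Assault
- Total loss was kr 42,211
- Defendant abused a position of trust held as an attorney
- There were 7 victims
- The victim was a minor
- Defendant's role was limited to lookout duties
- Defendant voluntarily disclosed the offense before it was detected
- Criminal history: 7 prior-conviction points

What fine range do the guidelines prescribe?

kr 63,000–kr 73,000

Base offense level for assault: 19.
A1 applies: 19 + 2 = 21.
A2 does not apply.
A3 applies: 21 + 3 = 24.
A4 applies: 24 − 1 = 23.
A5 applies (level before this adjustment is 23 ≥ 12, so +4): 23 + 4 = 27.
A6 applies: 27 + 1 = 28.
A7 applies: 28 − 3 = 25.
Final offense level: 25.
Level 25 falls in the 21-28 band.
Fine table: Level 21-28 → kr 63,000–kr 73,000.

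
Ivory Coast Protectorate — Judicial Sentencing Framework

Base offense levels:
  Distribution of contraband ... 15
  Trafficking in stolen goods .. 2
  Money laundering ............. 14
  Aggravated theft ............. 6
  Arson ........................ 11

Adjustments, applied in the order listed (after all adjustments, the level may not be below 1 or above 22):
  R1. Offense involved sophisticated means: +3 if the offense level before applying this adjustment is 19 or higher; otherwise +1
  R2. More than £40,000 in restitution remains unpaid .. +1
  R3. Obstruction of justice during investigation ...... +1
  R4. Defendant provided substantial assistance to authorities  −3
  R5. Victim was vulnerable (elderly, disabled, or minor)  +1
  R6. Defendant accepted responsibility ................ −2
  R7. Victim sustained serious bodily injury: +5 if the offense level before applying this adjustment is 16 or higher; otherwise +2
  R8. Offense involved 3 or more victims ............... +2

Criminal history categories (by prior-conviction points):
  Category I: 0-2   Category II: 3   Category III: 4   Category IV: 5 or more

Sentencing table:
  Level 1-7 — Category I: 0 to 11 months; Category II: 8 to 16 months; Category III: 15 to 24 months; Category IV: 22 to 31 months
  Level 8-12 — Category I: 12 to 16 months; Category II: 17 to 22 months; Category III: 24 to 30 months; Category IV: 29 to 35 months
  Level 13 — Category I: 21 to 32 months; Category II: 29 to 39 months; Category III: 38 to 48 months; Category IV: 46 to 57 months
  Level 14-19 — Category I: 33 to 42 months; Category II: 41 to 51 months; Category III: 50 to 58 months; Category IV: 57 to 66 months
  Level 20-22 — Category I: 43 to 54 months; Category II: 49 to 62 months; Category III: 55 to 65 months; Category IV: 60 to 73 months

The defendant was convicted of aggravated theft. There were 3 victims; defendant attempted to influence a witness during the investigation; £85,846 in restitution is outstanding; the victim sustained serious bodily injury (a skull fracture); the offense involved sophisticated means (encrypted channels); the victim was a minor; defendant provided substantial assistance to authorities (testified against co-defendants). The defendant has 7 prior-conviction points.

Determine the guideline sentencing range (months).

29-35 months

Base offense level for aggravated theft: 6.
R1 applies (level before this adjustment is 6 < 19, so +1): 6 + 1 = 7.
R2 applies: 7 + 1 = 8.
R3 applies: 8 + 1 = 9.
R4 applies: 9 − 3 = 6.
R5 applies: 6 + 1 = 7.
R7 applies (level before this adjustment is 7 < 16, so +2): 7 + 2 = 9.
R8 applies: 9 + 2 = 11.
Final offense level: 11.
Criminal history: 7 prior points → Category IV (5+).
Level 11 falls in the 8-12 band.
Grid: Level 8-12 × Category IV = 29-35 months.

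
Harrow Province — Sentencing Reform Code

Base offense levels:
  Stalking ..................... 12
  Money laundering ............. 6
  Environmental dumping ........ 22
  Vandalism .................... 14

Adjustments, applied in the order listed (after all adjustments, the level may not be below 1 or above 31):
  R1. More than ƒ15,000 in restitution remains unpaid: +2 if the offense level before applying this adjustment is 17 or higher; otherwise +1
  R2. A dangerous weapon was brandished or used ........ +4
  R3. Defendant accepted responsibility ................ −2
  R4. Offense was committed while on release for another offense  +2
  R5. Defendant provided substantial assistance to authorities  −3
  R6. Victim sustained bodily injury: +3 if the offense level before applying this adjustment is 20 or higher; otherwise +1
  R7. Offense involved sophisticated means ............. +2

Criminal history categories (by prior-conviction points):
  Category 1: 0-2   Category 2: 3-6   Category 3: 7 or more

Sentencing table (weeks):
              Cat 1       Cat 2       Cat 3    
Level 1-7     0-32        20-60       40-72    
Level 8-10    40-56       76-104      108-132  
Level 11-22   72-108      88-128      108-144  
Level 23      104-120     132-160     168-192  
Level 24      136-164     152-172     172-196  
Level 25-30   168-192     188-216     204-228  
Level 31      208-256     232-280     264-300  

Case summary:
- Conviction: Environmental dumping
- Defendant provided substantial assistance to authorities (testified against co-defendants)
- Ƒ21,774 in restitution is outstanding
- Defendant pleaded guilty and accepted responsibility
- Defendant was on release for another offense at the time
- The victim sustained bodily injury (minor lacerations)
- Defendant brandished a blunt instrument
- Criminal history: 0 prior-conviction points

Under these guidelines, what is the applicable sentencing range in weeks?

Base offense level for environmental dumping: 22.
R1 applies (level before this adjustment is 22 ≥ 17, so +2): 22 + 2 = 24.
R2 applies: 24 + 4 = 28.
R3 applies: 28 − 2 = 26.
R4 applies: 26 + 2 = 28.
R5 applies: 28 − 3 = 25.
R6 applies (level before this adjustment is 25 ≥ 20, so +3): 25 + 3 = 28.
Final offense level: 28.
Criminal history: 0 prior points → Category 1 (0-2).
Level 28 falls in the 25-30 band.
Grid: Level 25-30 × Category 1 = 168-192 weeks.

168-192 weeks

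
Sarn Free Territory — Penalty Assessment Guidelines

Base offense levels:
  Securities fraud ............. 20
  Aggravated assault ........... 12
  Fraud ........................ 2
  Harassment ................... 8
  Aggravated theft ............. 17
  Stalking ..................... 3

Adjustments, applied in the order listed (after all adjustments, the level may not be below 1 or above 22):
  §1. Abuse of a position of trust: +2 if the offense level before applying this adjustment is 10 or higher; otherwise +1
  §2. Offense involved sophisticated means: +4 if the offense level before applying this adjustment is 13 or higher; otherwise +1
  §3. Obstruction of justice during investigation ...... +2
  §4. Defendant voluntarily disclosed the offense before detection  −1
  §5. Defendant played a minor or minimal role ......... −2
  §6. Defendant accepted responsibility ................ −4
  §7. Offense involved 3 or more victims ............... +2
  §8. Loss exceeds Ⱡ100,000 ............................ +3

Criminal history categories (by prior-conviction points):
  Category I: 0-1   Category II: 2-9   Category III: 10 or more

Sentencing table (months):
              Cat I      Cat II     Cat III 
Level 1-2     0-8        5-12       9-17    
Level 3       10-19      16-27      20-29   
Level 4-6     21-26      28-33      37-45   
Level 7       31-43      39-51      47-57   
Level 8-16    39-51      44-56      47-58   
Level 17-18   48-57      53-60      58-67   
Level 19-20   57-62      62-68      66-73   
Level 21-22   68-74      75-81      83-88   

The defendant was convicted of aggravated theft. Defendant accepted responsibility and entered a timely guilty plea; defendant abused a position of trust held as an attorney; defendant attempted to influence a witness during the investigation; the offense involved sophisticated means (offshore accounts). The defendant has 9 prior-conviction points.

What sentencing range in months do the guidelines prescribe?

75-81 months

Base offense level for aggravated theft: 17.
§1 applies (level before this adjustment is 17 ≥ 10, so +2): 17 + 2 = 19.
§2 applies (level before this adjustment is 19 ≥ 13, so +4): 19 + 4 = 23.
§3 applies: 23 + 2 = 25.
§4 does not apply.
§6 applies: 25 − 4 = 21.
Final offense level: 21.
Criminal history: 9 prior points → Category II (2-9).
Level 21 falls in the 21-22 band.
Grid: Level 21-22 × Category II = 75-81 months.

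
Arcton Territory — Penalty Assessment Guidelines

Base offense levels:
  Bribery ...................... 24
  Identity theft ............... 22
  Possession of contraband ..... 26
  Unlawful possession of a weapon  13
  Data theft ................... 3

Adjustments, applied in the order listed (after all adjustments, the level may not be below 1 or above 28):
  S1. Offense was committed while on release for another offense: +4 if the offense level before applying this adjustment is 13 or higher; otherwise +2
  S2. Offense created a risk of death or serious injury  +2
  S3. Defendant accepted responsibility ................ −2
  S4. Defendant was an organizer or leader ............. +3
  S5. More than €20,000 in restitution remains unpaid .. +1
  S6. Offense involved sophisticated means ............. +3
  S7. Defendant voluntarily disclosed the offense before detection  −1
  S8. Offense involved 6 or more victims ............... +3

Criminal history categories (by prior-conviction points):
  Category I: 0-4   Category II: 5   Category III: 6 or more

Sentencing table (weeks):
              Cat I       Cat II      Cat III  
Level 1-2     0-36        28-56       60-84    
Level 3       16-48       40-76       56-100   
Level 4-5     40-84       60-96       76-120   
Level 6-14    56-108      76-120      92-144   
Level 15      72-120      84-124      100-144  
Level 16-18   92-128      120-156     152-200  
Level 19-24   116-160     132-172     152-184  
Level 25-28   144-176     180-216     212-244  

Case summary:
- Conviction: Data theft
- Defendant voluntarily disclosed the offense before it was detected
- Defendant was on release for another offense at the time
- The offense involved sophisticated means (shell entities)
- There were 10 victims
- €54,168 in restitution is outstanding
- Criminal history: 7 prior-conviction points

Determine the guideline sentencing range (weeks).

92-144 weeks

Base offense level for data theft: 3.
S1 applies (level before this adjustment is 3 < 13, so +2): 3 + 2 = 5.
S4 does not apply.
S5 applies: 5 + 1 = 6.
S6 applies: 6 + 3 = 9.
S7 applies: 9 − 1 = 8.
S8 applies: 8 + 3 = 11.
Final offense level: 11.
Criminal history: 7 prior points → Category III (6+).
Level 11 falls in the 6-14 band.
Grid: Level 6-14 × Category III = 92-144 weeks.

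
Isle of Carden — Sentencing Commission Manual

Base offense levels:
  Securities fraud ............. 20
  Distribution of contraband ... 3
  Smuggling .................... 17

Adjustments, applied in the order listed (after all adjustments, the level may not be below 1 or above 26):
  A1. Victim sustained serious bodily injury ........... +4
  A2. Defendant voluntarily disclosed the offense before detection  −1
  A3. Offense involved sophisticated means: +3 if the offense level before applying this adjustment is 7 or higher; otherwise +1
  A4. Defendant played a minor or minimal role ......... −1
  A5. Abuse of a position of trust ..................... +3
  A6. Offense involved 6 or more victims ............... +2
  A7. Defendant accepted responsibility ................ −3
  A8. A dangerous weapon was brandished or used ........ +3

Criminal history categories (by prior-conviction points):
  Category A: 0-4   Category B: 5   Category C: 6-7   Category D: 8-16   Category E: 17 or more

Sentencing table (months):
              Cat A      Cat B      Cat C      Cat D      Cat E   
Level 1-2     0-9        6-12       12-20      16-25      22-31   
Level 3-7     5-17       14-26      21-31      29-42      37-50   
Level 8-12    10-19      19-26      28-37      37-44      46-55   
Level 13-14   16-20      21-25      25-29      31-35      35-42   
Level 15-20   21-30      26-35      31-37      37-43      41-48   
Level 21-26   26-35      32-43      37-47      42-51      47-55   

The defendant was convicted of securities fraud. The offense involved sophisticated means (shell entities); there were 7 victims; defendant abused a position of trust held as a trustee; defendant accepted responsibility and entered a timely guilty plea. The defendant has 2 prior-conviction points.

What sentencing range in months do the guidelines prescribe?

Base offense level for securities fraud: 20.
A3 applies (level before this adjustment is 20 ≥ 7, so +3): 20 + 3 = 23.
A4 does not apply.
A5 applies: 23 + 3 = 26.
A6 applies: 26 + 2 = 28.
A7 applies: 28 − 3 = 25.
Final offense level: 25.
Criminal history: 2 prior points → Category A (0-4).
Level 25 falls in the 21-26 band.
Grid: Level 21-26 × Category A = 26-35 months.

26-35 months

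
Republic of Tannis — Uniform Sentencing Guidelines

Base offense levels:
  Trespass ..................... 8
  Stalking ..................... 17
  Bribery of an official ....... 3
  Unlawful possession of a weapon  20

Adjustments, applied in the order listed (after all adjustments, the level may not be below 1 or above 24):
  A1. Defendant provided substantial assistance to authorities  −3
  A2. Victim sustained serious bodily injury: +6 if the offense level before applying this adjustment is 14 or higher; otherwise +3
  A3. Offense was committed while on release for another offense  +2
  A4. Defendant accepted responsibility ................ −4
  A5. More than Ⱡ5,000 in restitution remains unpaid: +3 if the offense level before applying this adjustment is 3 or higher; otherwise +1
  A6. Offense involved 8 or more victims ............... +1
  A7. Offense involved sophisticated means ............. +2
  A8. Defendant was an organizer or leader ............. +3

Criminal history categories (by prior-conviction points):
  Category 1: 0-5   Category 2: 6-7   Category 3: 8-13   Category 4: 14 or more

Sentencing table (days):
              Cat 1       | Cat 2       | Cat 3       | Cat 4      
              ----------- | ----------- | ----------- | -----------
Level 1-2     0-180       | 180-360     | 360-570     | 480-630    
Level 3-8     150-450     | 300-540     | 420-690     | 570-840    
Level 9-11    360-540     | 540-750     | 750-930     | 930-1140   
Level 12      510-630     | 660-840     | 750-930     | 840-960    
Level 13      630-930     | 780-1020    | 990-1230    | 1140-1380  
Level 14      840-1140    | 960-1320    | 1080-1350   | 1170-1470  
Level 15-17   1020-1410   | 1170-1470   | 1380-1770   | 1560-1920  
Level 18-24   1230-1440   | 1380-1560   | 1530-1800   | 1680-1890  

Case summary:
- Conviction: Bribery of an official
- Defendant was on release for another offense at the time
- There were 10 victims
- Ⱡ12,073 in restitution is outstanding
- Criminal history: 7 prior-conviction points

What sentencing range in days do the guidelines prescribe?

540-750 days

Base offense level for bribery of an official: 3.
A3 applies: 3 + 2 = 5.
A4 does not apply.
A5 applies (level before this adjustment is 5 ≥ 3, so +3): 5 + 3 = 8.
A6 applies: 8 + 1 = 9.
Final offense level: 9.
Criminal history: 7 prior points → Category 2 (6-7).
Level 9 falls in the 9-11 band.
Grid: Level 9-11 × Category 2 = 540-750 days.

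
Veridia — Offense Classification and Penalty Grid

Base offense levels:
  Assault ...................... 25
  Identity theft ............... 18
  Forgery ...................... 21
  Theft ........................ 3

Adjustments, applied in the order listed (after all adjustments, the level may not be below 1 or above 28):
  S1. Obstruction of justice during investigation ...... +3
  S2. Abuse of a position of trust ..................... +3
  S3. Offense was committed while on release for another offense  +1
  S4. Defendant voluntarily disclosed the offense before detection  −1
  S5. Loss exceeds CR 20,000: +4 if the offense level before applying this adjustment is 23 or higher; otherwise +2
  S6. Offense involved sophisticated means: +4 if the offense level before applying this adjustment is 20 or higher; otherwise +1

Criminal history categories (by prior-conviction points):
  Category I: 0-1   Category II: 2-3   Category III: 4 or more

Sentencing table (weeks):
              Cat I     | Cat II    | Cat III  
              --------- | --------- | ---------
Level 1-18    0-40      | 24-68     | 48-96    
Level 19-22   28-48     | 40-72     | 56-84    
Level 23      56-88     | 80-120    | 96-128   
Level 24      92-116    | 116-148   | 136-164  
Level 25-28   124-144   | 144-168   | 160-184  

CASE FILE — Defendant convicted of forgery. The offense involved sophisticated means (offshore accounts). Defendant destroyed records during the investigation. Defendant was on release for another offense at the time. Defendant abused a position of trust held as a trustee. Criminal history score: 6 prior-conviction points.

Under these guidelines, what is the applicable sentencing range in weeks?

Base offense level for forgery: 21.
S1 applies: 21 + 3 = 24.
S2 applies: 24 + 3 = 27.
S3 applies: 27 + 1 = 28.
S6 applies (level before this adjustment is 28 ≥ 20, so +4): 28 + 4 = 32.
Level 32 exceeds the maximum of 28; capped at 28.
Final offense level: 28.
Criminal history: 6 prior points → Category III (4+).
Level 28 falls in the 25-28 band.
Grid: Level 25-28 × Category III = 160-184 weeks.

160-184 weeks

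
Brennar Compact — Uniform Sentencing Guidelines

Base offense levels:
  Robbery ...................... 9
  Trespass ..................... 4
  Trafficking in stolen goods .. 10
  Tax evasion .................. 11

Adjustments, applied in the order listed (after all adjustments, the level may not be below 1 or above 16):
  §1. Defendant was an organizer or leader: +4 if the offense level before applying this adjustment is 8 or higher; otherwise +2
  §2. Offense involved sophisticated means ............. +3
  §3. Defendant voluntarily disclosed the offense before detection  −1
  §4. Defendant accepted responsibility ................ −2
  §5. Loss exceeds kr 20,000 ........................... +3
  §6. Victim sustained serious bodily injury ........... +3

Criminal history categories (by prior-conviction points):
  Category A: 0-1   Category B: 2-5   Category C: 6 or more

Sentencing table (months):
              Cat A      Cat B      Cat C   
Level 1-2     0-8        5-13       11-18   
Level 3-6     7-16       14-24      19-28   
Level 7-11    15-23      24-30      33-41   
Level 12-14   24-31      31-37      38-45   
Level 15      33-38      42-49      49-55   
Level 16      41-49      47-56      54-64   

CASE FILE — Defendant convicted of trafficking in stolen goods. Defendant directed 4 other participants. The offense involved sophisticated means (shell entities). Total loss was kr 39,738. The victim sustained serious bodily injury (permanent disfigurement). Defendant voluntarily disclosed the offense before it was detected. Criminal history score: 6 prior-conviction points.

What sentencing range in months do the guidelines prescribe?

Base offense level for trafficking in stolen goods: 10.
§1 applies (level before this adjustment is 10 ≥ 8, so +4): 10 + 4 = 14.
§2 applies: 14 + 3 = 17.
§3 applies: 17 − 1 = 16.
§5 applies: 16 + 3 = 19.
§6 applies: 19 + 3 = 22.
Level 22 exceeds the maximum of 16; capped at 16.
Final offense level: 16.
Criminal history: 6 prior points → Category C (6+).
Level 16 falls in the 16 band.
Grid: Level 16 × Category C = 54-64 months.

54-64 months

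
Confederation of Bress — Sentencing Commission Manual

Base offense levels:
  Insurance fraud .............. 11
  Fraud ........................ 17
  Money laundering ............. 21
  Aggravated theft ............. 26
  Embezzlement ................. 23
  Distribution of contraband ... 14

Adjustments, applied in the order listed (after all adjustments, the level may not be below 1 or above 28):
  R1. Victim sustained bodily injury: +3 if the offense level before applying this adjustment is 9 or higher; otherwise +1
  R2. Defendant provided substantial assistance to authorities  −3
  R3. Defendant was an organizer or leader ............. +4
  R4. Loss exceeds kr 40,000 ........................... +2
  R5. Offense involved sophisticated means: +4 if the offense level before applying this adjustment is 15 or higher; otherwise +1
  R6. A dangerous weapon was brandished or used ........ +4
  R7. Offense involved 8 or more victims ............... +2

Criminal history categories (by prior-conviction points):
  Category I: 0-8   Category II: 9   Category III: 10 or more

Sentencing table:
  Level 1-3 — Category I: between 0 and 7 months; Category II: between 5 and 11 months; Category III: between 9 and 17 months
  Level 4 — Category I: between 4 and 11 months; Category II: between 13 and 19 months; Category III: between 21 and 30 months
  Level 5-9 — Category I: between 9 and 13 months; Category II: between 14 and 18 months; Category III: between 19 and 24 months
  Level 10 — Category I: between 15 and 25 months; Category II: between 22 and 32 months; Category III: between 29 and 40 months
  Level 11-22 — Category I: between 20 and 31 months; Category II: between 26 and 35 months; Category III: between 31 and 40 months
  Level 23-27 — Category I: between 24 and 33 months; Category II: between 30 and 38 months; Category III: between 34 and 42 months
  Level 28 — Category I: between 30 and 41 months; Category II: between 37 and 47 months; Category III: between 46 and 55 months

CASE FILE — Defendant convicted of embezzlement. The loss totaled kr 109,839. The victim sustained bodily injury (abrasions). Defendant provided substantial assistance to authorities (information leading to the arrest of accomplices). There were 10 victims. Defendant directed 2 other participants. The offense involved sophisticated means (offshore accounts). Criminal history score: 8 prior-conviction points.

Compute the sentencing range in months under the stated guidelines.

Base offense level for embezzlement: 23.
R1 applies (level before this adjustment is 23 ≥ 9, so +3): 23 + 3 = 26.
R2 applies: 26 − 3 = 23.
R3 applies: 23 + 4 = 27.
R4 applies: 27 + 2 = 29.
R5 applies (level before this adjustment is 29 ≥ 15, so +4): 29 + 4 = 33.
R7 applies: 33 + 2 = 35.
Level 35 exceeds the maximum of 28; capped at 28.
Final offense level: 28.
Criminal history: 8 prior points → Category I (0-8).
Level 28 falls in the 28 band.
Grid: Level 28 × Category I = 30-41 months.

30-41 months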